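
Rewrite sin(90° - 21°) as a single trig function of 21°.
sin(90° - 21°) = cos(21°)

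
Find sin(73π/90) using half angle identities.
sin(73π/90) = √((1 - cos 73π/45)/2) = 0.5592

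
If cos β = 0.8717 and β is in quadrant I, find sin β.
sin β = 0.49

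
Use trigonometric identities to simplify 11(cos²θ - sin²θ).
11(cos²θ - sin²θ) = 11(cos(2θ)) (using Double angle)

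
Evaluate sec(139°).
sec(139°) = -1.325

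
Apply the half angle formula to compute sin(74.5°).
sin(74.5°) = √((1 - cos 149°)/2) = 0.9636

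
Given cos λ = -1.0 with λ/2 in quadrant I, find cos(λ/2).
cos(λ/2) = ±√((1 + cos λ)/2); positive since λ/2 ∈ QI, so cos(λ/2) = 0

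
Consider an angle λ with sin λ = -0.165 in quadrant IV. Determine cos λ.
cos λ = √(1 - sin²λ) = 0.9863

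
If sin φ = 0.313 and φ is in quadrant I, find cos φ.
cos φ = 0.9498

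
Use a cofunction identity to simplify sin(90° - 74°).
sin(90° - 74°) = cos(74°)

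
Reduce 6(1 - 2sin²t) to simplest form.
6(1 - 2sin²t) = 6(cos(2t)) (using Double angle)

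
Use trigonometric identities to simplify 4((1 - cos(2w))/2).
4((1 - cos(2w))/2) = 4(sin²w) (using Power reduction)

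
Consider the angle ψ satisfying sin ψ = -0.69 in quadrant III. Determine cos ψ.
cos ψ = ±√(1 - sin²ψ) = -0.7238 (negative in QIII)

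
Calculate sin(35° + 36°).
sin(35° + 36°) = sin 35° cos 36° + cos 35° sin 36° = 0.9455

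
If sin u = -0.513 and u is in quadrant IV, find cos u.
cos u = 0.8584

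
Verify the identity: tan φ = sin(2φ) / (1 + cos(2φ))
RHS = 2 sin φ cos φ / (2cos²φ) = sin φ/cos φ = tan φ = LHS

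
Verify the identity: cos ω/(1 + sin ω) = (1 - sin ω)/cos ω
RHS = (1 - sin ω)(1 + sin ω) / (cos ω(1 + sin ω)) = (1 - sin²ω) / (cos ω(1 + sin ω)) = cos²ω / (cos ω(1 + sin ω)) = cos ω/(1 + sin ω) = LHS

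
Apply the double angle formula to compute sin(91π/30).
sin(91π/30) = 2 sin 91π/60 cos 91π/60 = -0.1045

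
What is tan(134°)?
tan(134°) = -1.036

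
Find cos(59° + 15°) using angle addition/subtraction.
cos(59° + 15°) = cos 59° cos 15° - sin 59° sin 15° = 0.2756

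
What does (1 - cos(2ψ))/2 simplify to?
(1 - cos(2ψ))/2 = sin²ψ (using Power reduction)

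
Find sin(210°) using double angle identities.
sin(210°) = 2 sin 105° cos 105° = -1/2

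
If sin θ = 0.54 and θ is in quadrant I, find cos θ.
cos θ = 0.8417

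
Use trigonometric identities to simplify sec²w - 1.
sec²w - 1 = tan²w (using Pythagorean identity)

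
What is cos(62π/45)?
cos(62π/45) = -0.3746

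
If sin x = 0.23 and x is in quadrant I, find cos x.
cos x = 0.9732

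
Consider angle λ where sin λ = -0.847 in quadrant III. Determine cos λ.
cos λ = ±√(1 - sin²λ) = -0.5316 (negative in QIII)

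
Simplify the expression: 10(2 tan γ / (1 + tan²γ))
10(2 tan γ / (1 + tan²γ)) = 10(sin(2γ)) (using Double angle)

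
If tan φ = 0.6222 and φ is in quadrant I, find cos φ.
cos φ = 0.8491 (using tan²φ + 1 = sec²φ)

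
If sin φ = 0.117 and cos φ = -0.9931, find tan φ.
tan φ = sin φ / cos φ = -0.1178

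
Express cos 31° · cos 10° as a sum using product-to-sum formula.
cos 31° cos 10° = (1/2)[cos(31°-10°) + cos(31°+10°)]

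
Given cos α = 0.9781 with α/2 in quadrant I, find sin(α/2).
sin(α/2) = ±√((1 - cos α)/2); positive since α/2 ∈ QI, so sin(α/2) = 0.1046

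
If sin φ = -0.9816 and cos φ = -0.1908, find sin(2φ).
sin(2φ) = 2 sin φ cos φ = 0.3746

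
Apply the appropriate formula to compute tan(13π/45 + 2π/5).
tan(13π/45 + 2π/5) = (tan 13π/45 + tan 2π/5)/(1 - tan 13π/45 tan 2π/5) = -1.483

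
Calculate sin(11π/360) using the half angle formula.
sin(11π/360) = √((1 - cos 11π/180)/2) = 0.09585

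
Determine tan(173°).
tan(173°) = -0.1228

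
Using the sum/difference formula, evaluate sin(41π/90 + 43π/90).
sin(41π/90 + 43π/90) = sin 41π/90 cos 43π/90 + cos 41π/90 sin 43π/90 = 0.2079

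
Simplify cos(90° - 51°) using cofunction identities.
cos(90° - 51°) = sin(51°)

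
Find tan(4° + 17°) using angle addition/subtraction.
tan(4° + 17°) = (tan 4° + tan 17°)/(1 - tan 4° tan 17°) = 0.3839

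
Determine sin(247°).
sin(247°) = -0.9205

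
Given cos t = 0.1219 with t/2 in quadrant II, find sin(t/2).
sin(t/2) = ±√((1 - cos t)/2); positive since t/2 ∈ QII, so sin(t/2) = 0.6626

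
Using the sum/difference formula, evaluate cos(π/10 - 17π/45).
cos(π/10 - 17π/45) = cos π/10 cos 17π/45 + sin π/10 sin 17π/45 = 0.6428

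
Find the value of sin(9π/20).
sin(9π/20) = 0.9877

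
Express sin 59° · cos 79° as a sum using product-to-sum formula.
sin 59° cos 79° = (1/2)[sin(59°+79°) + sin(59°-79°)]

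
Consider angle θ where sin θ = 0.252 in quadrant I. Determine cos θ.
cos θ = √(1 - sin²θ) = 0.9677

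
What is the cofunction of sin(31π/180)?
sin(31π/180) = cos(π/2 - 31π/180) = cos(59π/180)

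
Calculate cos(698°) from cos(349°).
cos(698°) = cos²349° - sin²349° = 0.9272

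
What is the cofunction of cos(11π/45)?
cos(11π/45) = sin(π/2 - 11π/45) = sin(23π/90)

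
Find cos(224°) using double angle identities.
cos(224°) = cos²112° - sin²112° = -0.7193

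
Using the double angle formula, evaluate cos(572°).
cos(572°) = cos²286° - sin²286° = -0.848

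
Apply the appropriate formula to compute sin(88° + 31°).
sin(88° + 31°) = sin 88° cos 31° + cos 88° sin 31° = 0.8746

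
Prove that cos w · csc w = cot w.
LHS = cos w · (1/sin w) = cos w/sin w = cot w = RHS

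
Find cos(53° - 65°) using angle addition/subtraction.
cos(53° - 65°) = cos 53° cos 65° + sin 53° sin 65° = 0.9781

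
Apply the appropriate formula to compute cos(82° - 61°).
cos(82° - 61°) = cos 82° cos 61° + sin 82° sin 61° = 0.9336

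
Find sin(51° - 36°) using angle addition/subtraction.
sin(51° - 36°) = sin 51° cos 36° - cos 51° sin 36° = (√6-√2)/4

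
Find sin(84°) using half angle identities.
sin(84°) = √((1 - cos 168°)/2) = 0.9945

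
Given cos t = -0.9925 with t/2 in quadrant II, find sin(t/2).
sin(t/2) = ±√((1 - cos t)/2); positive since t/2 ∈ QII, so sin(t/2) = 0.9981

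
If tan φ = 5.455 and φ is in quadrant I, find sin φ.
sin φ = 0.9836 (using tan²φ + 1 = sec²φ)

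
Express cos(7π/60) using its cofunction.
cos(7π/60) = sin(π/2 - 7π/60) = sin(23π/60)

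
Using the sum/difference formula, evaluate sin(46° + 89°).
sin(46° + 89°) = sin 46° cos 89° + cos 46° sin 89° = √2/2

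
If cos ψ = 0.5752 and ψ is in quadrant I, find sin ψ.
sin ψ = 0.818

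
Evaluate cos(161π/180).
cos(161π/180) = -0.9455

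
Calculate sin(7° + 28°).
sin(7° + 28°) = sin 7° cos 28° + cos 7° sin 28° = 0.5736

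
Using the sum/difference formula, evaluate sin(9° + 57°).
sin(9° + 57°) = sin 9° cos 57° + cos 9° sin 57° = 0.9135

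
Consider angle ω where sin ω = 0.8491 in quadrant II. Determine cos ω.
cos ω = ±√(1 - sin²ω) = -0.5282 (negative in QII)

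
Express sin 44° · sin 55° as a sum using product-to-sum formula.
sin 44° sin 55° = (1/2)[cos(44°-55°) - cos(44°+55°)]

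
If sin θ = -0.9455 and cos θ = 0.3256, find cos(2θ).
cos(2θ) = cos²θ - sin²θ = -0.788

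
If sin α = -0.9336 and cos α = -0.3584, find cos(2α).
cos(2α) = cos²α - sin²α = -0.7432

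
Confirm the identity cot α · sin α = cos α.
LHS = (cos α/sin α) · sin α = cos α = RHS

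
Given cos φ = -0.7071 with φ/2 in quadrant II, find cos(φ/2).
cos(φ/2) = ±√((1 + cos φ)/2); negative since φ/2 ∈ QII, so cos(φ/2) = -0.3827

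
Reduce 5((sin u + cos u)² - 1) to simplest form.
5((sin u + cos u)² - 1) = 5(sin(2u)) (using Pythagorean + double angle)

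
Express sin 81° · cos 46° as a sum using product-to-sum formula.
sin 81° cos 46° = (1/2)[sin(81°+46°) + sin(81°-46°)]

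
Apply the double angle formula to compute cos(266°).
cos(266°) = cos²133° - sin²133° = -0.06976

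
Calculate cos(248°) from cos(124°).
cos(248°) = cos²124° - sin²124° = -0.3746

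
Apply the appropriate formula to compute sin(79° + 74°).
sin(79° + 74°) = sin 79° cos 74° + cos 79° sin 74° = 0.454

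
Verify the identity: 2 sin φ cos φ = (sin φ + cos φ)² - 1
RHS = sin²φ + 2 sin φ cos φ + cos²φ - 1 = (sin²φ + cos²φ) + 2 sin φ cos φ - 1 = 1 + 2 sin φ cos φ - 1 = 2 sin φ cos φ = LHS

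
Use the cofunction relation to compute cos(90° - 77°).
cos(90° - 77°) = sin(77°) = 0.9744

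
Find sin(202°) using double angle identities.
sin(202°) = 2 sin 101° cos 101° = -0.3746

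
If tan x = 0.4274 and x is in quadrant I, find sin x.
sin x = 0.393 (using tan²x + 1 = sec²x)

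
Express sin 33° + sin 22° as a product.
sin 33° + sin 22° = 2 sin(27.5°) cos(5.5°)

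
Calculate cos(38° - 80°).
cos(38° - 80°) = cos 38° cos 80° + sin 38° sin 80° = 0.7431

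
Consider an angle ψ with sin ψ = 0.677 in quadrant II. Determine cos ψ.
cos ψ = ±√(1 - sin²ψ) = -0.736 (negative in QII)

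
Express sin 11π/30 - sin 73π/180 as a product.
sin 11π/30 - sin 73π/180 = 2 cos(139π/360) sin(-7π/360)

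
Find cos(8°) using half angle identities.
cos(8°) = √((1 + cos 16°)/2) = 0.9903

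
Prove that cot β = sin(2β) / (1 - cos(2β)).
RHS = 2 sin β cos β / (2sin²β) = cos β/sin β = cot β = LHS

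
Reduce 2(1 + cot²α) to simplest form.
2(1 + cot²α) = 2(csc²α) (using Pythagorean identity)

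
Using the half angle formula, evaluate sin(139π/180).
sin(139π/180) = √((1 - cos 139π/90)/2) = 0.6561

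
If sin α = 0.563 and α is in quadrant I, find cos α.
cos α = 0.8265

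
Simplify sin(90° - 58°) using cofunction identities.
sin(90° - 58°) = cos(58°)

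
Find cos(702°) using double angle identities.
cos(702°) = 2cos²351° - 1 = 0.9511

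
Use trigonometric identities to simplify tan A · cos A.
tan A · cos A = sin A (using Quotient identity)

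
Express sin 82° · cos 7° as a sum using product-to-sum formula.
sin 82° cos 7° = (1/2)[sin(82°+7°) + sin(82°-7°)]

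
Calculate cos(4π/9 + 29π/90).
cos(4π/9 + 29π/90) = cos 4π/9 cos 29π/90 - sin 4π/9 sin 29π/90 = -0.7431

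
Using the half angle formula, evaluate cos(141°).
cos(141°) = -√((1 + cos 282°)/2) = -0.7771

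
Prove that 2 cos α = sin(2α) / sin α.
RHS = 2 sin α cos α / sin α = 2 cos α = LHS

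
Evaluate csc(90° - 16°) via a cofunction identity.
csc(90° - 16°) = sec(16°) = 1.04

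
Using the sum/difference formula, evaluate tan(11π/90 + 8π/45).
tan(11π/90 + 8π/45) = (tan 11π/90 + tan 8π/45)/(1 - tan 11π/90 tan 8π/45) = 1.376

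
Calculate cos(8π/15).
cos(8π/15) = -0.1045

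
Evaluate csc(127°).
csc(127°) = 1.252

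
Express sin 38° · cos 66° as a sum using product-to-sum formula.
sin 38° cos 66° = (1/2)[sin(38°+66°) + sin(38°-66°)]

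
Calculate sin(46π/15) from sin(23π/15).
sin(46π/15) = 2 sin 23π/15 cos 23π/15 = -0.2079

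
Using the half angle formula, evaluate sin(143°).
sin(143°) = √((1 - cos 286°)/2) = 0.6018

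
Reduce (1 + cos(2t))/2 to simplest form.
(1 + cos(2t))/2 = cos²t (using Power reduction)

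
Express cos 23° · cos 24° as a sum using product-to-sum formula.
cos 23° cos 24° = (1/2)[cos(23°-24°) + cos(23°+24°)]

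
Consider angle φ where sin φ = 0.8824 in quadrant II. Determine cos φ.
cos φ = ±√(1 - sin²φ) = -0.4705 (negative in QII)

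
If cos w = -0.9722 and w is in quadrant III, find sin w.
sin w = -0.2342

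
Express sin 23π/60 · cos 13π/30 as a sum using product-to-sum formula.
sin 23π/60 cos 13π/30 = (1/2)[sin(23π/60+13π/30) + sin(23π/60-13π/30)]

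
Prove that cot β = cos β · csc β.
RHS = cos β · (1/sin β) = cos β/sin β = cot β = LHS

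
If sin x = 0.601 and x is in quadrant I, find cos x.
cos x = 0.7992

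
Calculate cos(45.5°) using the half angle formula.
cos(45.5°) = √((1 + cos 91°)/2) = 0.7009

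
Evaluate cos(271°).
cos(271°) = 0.01745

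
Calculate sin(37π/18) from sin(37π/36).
sin(37π/18) = 2 sin 37π/36 cos 37π/36 = 0.1736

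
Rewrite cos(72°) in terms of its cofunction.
cos(72°) = sin(90° - 72°) = sin(18°)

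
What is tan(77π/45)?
tan(77π/45) = -1.28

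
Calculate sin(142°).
sin(142°) = 0.6157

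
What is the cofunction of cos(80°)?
cos(80°) = sin(90° - 80°) = sin(10°)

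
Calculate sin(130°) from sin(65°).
sin(130°) = 2 sin 65° cos 65° = 0.766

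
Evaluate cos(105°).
cos(105°) = -(√6-√2)/4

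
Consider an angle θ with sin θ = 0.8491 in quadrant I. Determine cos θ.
cos θ = √(1 - sin²θ) = 0.5282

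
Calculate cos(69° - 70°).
cos(69° - 70°) = cos 69° cos 70° + sin 69° sin 70° = 0.9998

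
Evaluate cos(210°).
cos(210°) = -√3/2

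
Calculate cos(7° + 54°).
cos(7° + 54°) = cos 7° cos 54° - sin 7° sin 54° = 0.4848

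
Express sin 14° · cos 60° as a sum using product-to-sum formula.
sin 14° cos 60° = (1/2)[sin(14°+60°) + sin(14°-60°)]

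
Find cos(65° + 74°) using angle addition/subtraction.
cos(65° + 74°) = cos 65° cos 74° - sin 65° sin 74° = -0.7547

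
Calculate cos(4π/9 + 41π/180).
cos(4π/9 + 41π/180) = cos 4π/9 cos 41π/180 - sin 4π/9 sin 41π/180 = -0.515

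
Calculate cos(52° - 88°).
cos(52° - 88°) = cos 52° cos 88° + sin 52° sin 88° = 0.809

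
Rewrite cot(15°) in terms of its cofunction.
cot(15°) = tan(90° - 15°) = tan(75°)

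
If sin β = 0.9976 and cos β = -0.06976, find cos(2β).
cos(2β) = cos²β - sin²β = -0.9903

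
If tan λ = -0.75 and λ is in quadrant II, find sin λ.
sin λ = 0.6 (using tan²λ + 1 = sec²λ)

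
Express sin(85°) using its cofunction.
sin(85°) = cos(90° - 85°) = cos(5°)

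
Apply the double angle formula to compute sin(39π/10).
sin(39π/10) = 2 sin 39π/20 cos 39π/20 = -0.309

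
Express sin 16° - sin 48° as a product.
sin 16° - sin 48° = 2 cos(32°) sin(-16°)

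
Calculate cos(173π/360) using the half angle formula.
cos(173π/360) = √((1 + cos 173π/180)/2) = 0.06105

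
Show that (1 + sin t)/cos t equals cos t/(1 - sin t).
LHS = (1 + sin t)(1 - sin t) / (cos t(1 - sin t)) = (1 - sin²t) / (cos t(1 - sin t)) = cos²t / (cos t(1 - sin t)) = cos t/(1 - sin t) = RHS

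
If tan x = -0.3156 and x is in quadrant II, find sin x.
sin x = 0.301 (using tan²x + 1 = sec²x)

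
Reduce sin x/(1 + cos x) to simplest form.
sin x/(1 + cos x) = tan(x/2) (using Half angle)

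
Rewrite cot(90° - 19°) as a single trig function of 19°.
cot(90° - 19°) = tan(19°)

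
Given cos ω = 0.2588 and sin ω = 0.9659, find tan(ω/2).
tan(ω/2) = sin ω / (1 + cos ω) = 0.7673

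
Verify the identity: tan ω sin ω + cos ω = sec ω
LHS = sin²ω/cos ω + cos ω = (sin²ω + cos²ω)/cos ω = 1/cos ω = sec ω = RHS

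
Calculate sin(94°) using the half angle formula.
sin(94°) = √((1 - cos 188°)/2) = 0.9976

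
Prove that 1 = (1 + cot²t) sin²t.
RHS = csc²t · sin²t = (1/sin²t) · sin²t = 1 = LHS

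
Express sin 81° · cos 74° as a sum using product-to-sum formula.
sin 81° cos 74° = (1/2)[sin(81°+74°) + sin(81°-74°)]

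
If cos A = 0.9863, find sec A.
sec A = 1/cos A = 1.014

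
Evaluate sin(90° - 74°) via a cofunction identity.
sin(90° - 74°) = cos(74°) = 0.2756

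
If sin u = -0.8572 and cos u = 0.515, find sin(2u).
sin(2u) = 2 sin u cos u = -0.8829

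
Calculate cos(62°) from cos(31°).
cos(62°) = 2cos²31° - 1 = 0.4695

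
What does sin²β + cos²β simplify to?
sin²β + cos²β = 1 (using Pythagorean identity)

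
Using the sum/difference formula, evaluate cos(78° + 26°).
cos(78° + 26°) = cos 78° cos 26° - sin 78° sin 26° = -0.2419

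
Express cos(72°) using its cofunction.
cos(72°) = sin(90° - 72°) = sin(18°)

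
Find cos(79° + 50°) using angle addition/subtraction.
cos(79° + 50°) = cos 79° cos 50° - sin 79° sin 50° = -0.6293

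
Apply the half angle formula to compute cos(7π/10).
cos(7π/10) = -√((1 + cos 7π/5)/2) = -0.5878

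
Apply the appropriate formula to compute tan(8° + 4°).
tan(8° + 4°) = (tan 8° + tan 4°)/(1 - tan 8° tan 4°) = 0.2126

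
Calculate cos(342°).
cos(342°) = 0.9511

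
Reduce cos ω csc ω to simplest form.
cos ω csc ω = cot ω (using Reciprocal + quotient)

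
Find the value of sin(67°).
sin(67°) = 0.9205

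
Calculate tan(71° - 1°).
tan(71° - 1°) = (tan 71° - tan 1°)/(1 + tan 71° tan 1°) = 2.747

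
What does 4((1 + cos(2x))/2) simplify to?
4((1 + cos(2x))/2) = 4(cos²x) (using Power reduction)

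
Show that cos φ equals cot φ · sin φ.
RHS = (cos φ/sin φ) · sin φ = cos φ = LHS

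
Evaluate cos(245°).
cos(245°) = -0.4226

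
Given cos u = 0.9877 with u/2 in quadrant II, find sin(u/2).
sin(u/2) = ±√((1 - cos u)/2); positive since u/2 ∈ QII, so sin(u/2) = 0.07842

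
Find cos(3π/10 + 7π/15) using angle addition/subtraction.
cos(3π/10 + 7π/15) = cos 3π/10 cos 7π/15 - sin 3π/10 sin 7π/15 = -0.7431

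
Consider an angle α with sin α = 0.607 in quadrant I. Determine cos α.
cos α = √(1 - sin²α) = 0.7947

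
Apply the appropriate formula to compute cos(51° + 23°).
cos(51° + 23°) = cos 51° cos 23° - sin 51° sin 23° = 0.2756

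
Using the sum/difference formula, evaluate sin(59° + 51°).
sin(59° + 51°) = sin 59° cos 51° + cos 59° sin 51° = 0.9397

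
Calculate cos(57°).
cos(57°) = 0.5446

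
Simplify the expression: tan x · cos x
tan x · cos x = sin x (using Quotient identity)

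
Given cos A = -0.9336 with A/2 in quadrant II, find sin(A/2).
sin(A/2) = ±√((1 - cos A)/2); positive since A/2 ∈ QII, so sin(A/2) = 0.9833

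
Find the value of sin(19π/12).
sin(19π/12) = -(√6+√2)/4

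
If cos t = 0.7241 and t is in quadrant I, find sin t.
sin t = 0.6897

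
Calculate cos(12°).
cos(12°) = 0.9781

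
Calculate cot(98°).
cot(98°) = -0.1405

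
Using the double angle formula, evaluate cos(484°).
cos(484°) = cos²242° - sin²242° = -0.5592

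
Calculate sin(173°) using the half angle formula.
sin(173°) = √((1 - cos 346°)/2) = 0.1219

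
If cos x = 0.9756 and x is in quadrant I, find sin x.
sin x = 0.2196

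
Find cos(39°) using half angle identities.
cos(39°) = √((1 + cos 78°)/2) = 0.7771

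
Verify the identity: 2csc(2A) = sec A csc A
LHS = 2/sin(2A) = 2/(2 sin A cos A) = 1/(sin A cos A) = (1/cos A)(1/sin A) = sec A csc A = RHS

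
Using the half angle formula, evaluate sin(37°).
sin(37°) = √((1 - cos 74°)/2) = 0.6018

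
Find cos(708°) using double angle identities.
cos(708°) = 2cos²354° - 1 = 0.9781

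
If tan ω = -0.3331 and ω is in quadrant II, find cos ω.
cos ω = -0.9487 (using tan²ω + 1 = sec²ω)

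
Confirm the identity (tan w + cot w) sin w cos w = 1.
LHS = (sin w/cos w + cos w/sin w) sin w cos w = ((sin²w + cos²w)/(sin w cos w)) · sin w cos w = sin²w + cos²w = 1 = RHS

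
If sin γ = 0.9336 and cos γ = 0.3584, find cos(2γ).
cos(2γ) = cos²γ - sin²γ = -0.7432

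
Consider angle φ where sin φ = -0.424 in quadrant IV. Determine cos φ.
cos φ = √(1 - sin²φ) = 0.9057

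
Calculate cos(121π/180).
cos(121π/180) = -0.515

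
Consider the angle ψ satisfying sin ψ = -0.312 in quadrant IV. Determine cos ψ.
cos ψ = √(1 - sin²ψ) = 0.9501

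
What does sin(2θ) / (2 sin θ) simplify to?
sin(2θ) / (2 sin θ) = cos θ (using Double angle)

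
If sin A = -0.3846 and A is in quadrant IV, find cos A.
cos A = 0.9231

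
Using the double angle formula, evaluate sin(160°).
sin(160°) = 2 sin 80° cos 80° = 0.342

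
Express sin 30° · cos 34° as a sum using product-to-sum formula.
sin 30° cos 34° = (1/2)[sin(30°+34°) + sin(30°-34°)]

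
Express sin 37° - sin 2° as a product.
sin 37° - sin 2° = 2 cos(19.5°) sin(17.5°)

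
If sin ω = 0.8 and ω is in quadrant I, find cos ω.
cos ω = 0.6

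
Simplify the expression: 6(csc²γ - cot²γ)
6(csc²γ - cot²γ) = 6 (using Pythagorean identity)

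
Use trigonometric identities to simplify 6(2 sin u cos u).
6(2 sin u cos u) = 6(sin(2u)) (using Double angle)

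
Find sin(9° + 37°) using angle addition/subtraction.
sin(9° + 37°) = sin 9° cos 37° + cos 9° sin 37° = 0.7193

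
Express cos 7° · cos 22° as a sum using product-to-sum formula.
cos 7° cos 22° = (1/2)[cos(7°-22°) + cos(7°+22°)]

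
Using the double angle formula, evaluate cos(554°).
cos(554°) = cos²277° - sin²277° = -0.9703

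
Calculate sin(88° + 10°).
sin(88° + 10°) = sin 88° cos 10° + cos 88° sin 10° = 0.9903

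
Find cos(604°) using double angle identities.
cos(604°) = cos²302° - sin²302° = -0.4384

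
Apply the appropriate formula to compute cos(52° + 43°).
cos(52° + 43°) = cos 52° cos 43° - sin 52° sin 43° = -0.08716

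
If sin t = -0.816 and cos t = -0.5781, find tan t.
tan t = sin t / cos t = 1.412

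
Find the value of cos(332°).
cos(332°) = 0.8829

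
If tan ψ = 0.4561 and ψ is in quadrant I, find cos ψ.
cos ψ = 0.9098 (using tan²ψ + 1 = sec²ψ)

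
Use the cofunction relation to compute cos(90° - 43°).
cos(90° - 43°) = sin(43°) = 0.682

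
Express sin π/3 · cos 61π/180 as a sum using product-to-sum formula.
sin π/3 cos 61π/180 = (1/2)[sin(π/3+61π/180) + sin(π/3-61π/180)]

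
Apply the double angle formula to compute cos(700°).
cos(700°) = cos²350° - sin²350° = 0.9397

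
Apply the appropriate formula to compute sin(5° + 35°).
sin(5° + 35°) = sin 5° cos 35° + cos 5° sin 35° = 0.6428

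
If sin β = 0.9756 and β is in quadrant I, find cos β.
cos β = 0.2196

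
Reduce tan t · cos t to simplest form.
tan t · cos t = sin t (using Quotient identity)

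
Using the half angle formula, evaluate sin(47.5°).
sin(47.5°) = √((1 - cos 95°)/2) = 0.7373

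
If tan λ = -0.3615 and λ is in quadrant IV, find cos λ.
cos λ = 0.9404 (using tan²λ + 1 = sec²λ)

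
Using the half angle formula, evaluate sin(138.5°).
sin(138.5°) = √((1 - cos 277°)/2) = 0.6626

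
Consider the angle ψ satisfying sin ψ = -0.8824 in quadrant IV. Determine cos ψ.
cos ψ = √(1 - sin²ψ) = 0.4705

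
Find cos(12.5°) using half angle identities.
cos(12.5°) = √((1 + cos 25°)/2) = 0.9763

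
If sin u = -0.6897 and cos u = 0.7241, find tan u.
tan u = sin u / cos u = -0.9525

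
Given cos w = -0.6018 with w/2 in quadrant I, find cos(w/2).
cos(w/2) = ±√((1 + cos w)/2); positive since w/2 ∈ QI, so cos(w/2) = 0.4462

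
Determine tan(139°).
tan(139°) = -0.8693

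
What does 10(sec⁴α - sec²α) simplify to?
10(sec⁴α - sec²α) = 10(tan⁴α + tan²α) (using Pythagorean)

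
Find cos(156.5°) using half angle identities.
cos(156.5°) = -√((1 + cos 313°)/2) = -0.9171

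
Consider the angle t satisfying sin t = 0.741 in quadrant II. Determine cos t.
cos t = ±√(1 - sin²t) = -0.6715 (negative in QII)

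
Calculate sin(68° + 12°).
sin(68° + 12°) = sin 68° cos 12° + cos 68° sin 12° = 0.9848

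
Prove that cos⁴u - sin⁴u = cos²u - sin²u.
LHS = (cos²u - sin²u)(cos²u + sin²u) = (cos²u - sin²u) · 1 = cos²u - sin²u = RHS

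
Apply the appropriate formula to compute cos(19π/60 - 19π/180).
cos(19π/60 - 19π/180) = cos 19π/60 cos 19π/180 + sin 19π/60 sin 19π/180 = 0.788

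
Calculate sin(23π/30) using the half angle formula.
sin(23π/30) = √((1 - cos 23π/15)/2) = 0.6691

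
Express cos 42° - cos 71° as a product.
cos 42° - cos 71° = -2 sin(56.5°) sin(-14.5°)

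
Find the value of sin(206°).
sin(206°) = -0.4384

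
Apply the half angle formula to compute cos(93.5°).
cos(93.5°) = -√((1 + cos 187°)/2) = -0.06105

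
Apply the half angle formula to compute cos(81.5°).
cos(81.5°) = √((1 + cos 163°)/2) = 0.1478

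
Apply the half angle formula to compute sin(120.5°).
sin(120.5°) = √((1 - cos 241°)/2) = 0.8616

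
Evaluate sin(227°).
sin(227°) = -0.7314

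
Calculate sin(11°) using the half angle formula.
sin(11°) = √((1 - cos 22°)/2) = 0.1908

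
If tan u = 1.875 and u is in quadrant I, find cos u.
cos u = 0.4706 (using tan²u + 1 = sec²u)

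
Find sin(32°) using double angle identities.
sin(32°) = 2 sin 16° cos 16° = 0.5299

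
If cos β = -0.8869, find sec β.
sec β = 1/cos β = -1.128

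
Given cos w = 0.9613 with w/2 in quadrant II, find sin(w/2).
sin(w/2) = ±√((1 - cos w)/2); positive since w/2 ∈ QII, so sin(w/2) = 0.1391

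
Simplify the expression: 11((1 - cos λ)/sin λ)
11((1 - cos λ)/sin λ) = 11(tan(λ/2)) (using Half angle)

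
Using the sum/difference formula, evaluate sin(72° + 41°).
sin(72° + 41°) = sin 72° cos 41° + cos 72° sin 41° = 0.9205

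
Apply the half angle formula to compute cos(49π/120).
cos(49π/120) = √((1 + cos 49π/60)/2) = 0.284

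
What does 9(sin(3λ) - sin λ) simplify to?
9(sin(3λ) - sin λ) = 9(2 cos(2λ) sin λ) (using Sum-to-product)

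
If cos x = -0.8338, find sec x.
sec x = 1/cos x = -1.199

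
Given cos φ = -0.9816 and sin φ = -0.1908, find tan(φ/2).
tan(φ/2) = sin φ / (1 + cos φ) = -10.37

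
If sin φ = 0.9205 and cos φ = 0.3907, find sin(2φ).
sin(2φ) = 2 sin φ cos φ = 0.7193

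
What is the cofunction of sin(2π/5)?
sin(2π/5) = cos(π/2 - 2π/5) = cos(π/10)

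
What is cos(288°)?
cos(288°) = 0.309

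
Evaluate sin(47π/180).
sin(47π/180) = 0.7314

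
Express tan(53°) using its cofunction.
tan(53°) = cot(90° - 53°) = cot(37°)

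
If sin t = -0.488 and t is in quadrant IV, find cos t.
cos t = 0.8728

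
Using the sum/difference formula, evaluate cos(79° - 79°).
cos(79° - 79°) = cos 79° cos 79° + sin 79° sin 79° = 1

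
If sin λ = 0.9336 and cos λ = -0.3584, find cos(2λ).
cos(2λ) = cos²λ - sin²λ = -0.7432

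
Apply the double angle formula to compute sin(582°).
sin(582°) = 2 sin 291° cos 291° = -0.6691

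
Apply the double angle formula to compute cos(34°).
cos(34°) = 2cos²17° - 1 = 0.829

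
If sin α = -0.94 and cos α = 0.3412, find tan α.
tan α = sin α / cos α = -2.755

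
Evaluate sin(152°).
sin(152°) = 0.4695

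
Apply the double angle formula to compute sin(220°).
sin(220°) = 2 sin 110° cos 110° = -0.6428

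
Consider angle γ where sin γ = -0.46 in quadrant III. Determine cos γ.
cos γ = ±√(1 - sin²γ) = -0.8879 (negative in QIII)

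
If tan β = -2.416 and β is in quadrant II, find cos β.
cos β = -0.3824 (using tan²β + 1 = sec²β)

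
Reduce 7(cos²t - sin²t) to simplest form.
7(cos²t - sin²t) = 7(cos(2t)) (using Double angle)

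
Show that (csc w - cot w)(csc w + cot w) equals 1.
LHS = csc²w - cot²w = (1 + cot²w) - cot²w = 1 = RHS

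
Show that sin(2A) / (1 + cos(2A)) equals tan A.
LHS = 2 sin A cos A / (2cos²A) = sin A/cos A = tan A = RHS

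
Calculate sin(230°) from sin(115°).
sin(230°) = 2 sin 115° cos 115° = -0.766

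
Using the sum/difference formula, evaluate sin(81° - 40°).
sin(81° - 40°) = sin 81° cos 40° - cos 81° sin 40° = 0.6561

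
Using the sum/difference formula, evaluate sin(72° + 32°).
sin(72° + 32°) = sin 72° cos 32° + cos 72° sin 32° = 0.9703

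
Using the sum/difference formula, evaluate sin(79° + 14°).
sin(79° + 14°) = sin 79° cos 14° + cos 79° sin 14° = 0.9986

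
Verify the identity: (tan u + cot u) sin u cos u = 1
LHS = (sin u/cos u + cos u/sin u) sin u cos u = ((sin²u + cos²u)/(sin u cos u)) · sin u cos u = sin²u + cos²u = 1 = RHS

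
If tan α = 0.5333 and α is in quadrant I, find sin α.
sin α = 0.4706 (using tan²α + 1 = sec²α)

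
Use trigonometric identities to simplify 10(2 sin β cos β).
10(2 sin β cos β) = 10(sin(2β)) (using Double angle)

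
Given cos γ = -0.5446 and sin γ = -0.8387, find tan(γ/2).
tan(γ/2) = sin γ / (1 + cos γ) = -1.842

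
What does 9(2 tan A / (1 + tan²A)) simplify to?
9(2 tan A / (1 + tan²A)) = 9(sin(2A)) (using Double angle)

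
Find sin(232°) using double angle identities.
sin(232°) = 2 sin 116° cos 116° = -0.788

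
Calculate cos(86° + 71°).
cos(86° + 71°) = cos 86° cos 71° - sin 86° sin 71° = -0.9205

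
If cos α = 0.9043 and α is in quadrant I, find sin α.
sin α = 0.4269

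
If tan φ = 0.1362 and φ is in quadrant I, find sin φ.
sin φ = 0.135 (using tan²φ + 1 = sec²φ)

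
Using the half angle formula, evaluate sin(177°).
sin(177°) = √((1 - cos 354°)/2) = 0.05234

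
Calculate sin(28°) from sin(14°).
sin(28°) = 2 sin 14° cos 14° = 0.4695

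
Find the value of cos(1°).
cos(1°) = 0.9998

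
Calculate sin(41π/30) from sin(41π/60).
sin(41π/30) = 2 sin 41π/60 cos 41π/60 = -0.9135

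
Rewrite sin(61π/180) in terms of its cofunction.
sin(61π/180) = cos(π/2 - 61π/180) = cos(29π/180)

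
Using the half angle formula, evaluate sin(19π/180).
sin(19π/180) = √((1 - cos 19π/90)/2) = 0.3256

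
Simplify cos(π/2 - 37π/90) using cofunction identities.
cos(π/2 - 37π/90) = sin(37π/90)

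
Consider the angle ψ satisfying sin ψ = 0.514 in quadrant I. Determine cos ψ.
cos ψ = √(1 - sin²ψ) = 0.8578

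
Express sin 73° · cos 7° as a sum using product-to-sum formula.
sin 73° cos 7° = (1/2)[sin(73°+7°) + sin(73°-7°)]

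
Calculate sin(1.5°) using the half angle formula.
sin(1.5°) = √((1 - cos 3°)/2) = 0.02618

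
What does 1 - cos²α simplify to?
1 - cos²α = sin²α (using Pythagorean identity)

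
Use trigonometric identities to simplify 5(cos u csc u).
5(cos u csc u) = 5(cot u) (using Reciprocal + quotient)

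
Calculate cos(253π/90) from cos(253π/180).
cos(253π/90) = cos²253π/180 - sin²253π/180 = -0.829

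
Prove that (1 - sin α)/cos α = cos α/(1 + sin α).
LHS = (1 - sin α)(1 + sin α) / (cos α(1 + sin α)) = (1 - sin²α) / (cos α(1 + sin α)) = cos²α / (cos α(1 + sin α)) = cos α/(1 + sin α) = RHS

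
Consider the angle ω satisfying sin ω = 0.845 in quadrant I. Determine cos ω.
cos ω = √(1 - sin²ω) = 0.5348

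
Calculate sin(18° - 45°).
sin(18° - 45°) = sin 18° cos 45° - cos 18° sin 45° = -0.454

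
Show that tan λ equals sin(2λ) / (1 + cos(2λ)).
RHS = 2 sin λ cos λ / (2cos²λ) = sin λ/cos λ = tan λ = LHS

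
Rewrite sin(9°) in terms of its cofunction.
sin(9°) = cos(90° - 9°) = cos(81°)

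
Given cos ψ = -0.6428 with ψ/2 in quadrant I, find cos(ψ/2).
cos(ψ/2) = ±√((1 + cos ψ)/2); positive since ψ/2 ∈ QI, so cos(ψ/2) = 0.4226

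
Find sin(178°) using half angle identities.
sin(178°) = √((1 - cos 356°)/2) = 0.0349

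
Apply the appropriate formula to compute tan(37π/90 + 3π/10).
tan(37π/90 + 3π/10) = (tan 37π/90 + tan 3π/10)/(1 - tan 37π/90 tan 3π/10) = -1.28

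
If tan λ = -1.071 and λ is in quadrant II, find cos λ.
cos λ = -0.6825 (using tan²λ + 1 = sec²λ)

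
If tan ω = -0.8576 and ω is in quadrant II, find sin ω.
sin ω = 0.651 (using tan²ω + 1 = sec²ω)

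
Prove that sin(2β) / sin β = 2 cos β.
LHS = 2 sin β cos β / sin β = 2 cos β = RHS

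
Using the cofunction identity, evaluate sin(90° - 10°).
sin(90° - 10°) = cos(10°) = 0.9848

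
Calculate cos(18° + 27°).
cos(18° + 27°) = cos 18° cos 27° - sin 18° sin 27° = √2/2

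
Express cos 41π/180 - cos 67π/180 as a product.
cos 41π/180 - cos 67π/180 = -2 sin(3π/10) sin(-13π/180)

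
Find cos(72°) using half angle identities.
cos(72°) = √((1 + cos 144°)/2) = 0.309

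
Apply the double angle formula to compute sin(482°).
sin(482°) = 2 sin 241° cos 241° = 0.848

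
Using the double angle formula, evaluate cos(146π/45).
cos(146π/45) = cos²73π/45 - sin²73π/45 = -0.7193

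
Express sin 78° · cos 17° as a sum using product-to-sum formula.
sin 78° cos 17° = (1/2)[sin(78°+17°) + sin(78°-17°)]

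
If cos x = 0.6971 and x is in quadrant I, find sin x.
sin x = 0.717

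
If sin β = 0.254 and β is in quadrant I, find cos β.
cos β = 0.9672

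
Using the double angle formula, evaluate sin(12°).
sin(12°) = 2 sin 6° cos 6° = 0.2079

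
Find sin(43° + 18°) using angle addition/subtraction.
sin(43° + 18°) = sin 43° cos 18° + cos 43° sin 18° = 0.8746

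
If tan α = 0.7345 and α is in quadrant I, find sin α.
sin α = 0.592 (using tan²α + 1 = sec²α)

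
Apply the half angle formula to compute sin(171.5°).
sin(171.5°) = √((1 - cos 343°)/2) = 0.1478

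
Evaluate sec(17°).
sec(17°) = 1.046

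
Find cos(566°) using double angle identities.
cos(566°) = cos²283° - sin²283° = -0.8988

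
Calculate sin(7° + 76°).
sin(7° + 76°) = sin 7° cos 76° + cos 7° sin 76° = 0.9925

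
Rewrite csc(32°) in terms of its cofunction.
csc(32°) = sec(90° - 32°) = sec(58°)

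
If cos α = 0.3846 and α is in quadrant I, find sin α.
sin α = 0.9231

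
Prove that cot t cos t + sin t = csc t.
LHS = cos²t/sin t + sin t = (cos²t + sin²t)/sin t = 1/sin t = csc t = RHS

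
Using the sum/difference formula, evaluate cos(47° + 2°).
cos(47° + 2°) = cos 47° cos 2° - sin 47° sin 2° = 0.6561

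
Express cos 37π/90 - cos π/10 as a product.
cos 37π/90 - cos π/10 = -2 sin(23π/90) sin(7π/45)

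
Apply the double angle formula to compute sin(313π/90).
sin(313π/90) = 2 sin 313π/180 cos 313π/180 = -0.9976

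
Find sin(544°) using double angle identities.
sin(544°) = 2 sin 272° cos 272° = -0.06976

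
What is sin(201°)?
sin(201°) = -0.3584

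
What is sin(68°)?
sin(68°) = 0.9272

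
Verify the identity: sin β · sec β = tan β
LHS = sin β · (1/cos β) = sin β/cos β = tan β = RHS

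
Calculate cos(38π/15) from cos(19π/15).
cos(38π/15) = 2cos²19π/15 - 1 = -0.1045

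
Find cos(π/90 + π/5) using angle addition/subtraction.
cos(π/90 + π/5) = cos π/90 cos π/5 - sin π/90 sin π/5 = 0.788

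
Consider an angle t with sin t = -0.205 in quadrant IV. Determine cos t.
cos t = √(1 - sin²t) = 0.9788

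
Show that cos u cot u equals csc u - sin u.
RHS = 1/sin u - sin u = (1 - sin²u)/sin u = cos²u/sin u = cos u · (cos u/sin u) = cos u cot u = LHS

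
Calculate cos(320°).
cos(320°) = 0.766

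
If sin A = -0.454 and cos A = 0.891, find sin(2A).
sin(2A) = 2 sin A cos A = -0.809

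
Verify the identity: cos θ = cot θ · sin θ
RHS = (cos θ/sin θ) · sin θ = cos θ = LHS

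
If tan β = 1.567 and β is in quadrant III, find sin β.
sin β = -0.843 (using tan²β + 1 = sec²β)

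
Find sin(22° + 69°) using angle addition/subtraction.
sin(22° + 69°) = sin 22° cos 69° + cos 22° sin 69° = 0.9998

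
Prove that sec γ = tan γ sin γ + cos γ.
RHS = sin²γ/cos γ + cos γ = (sin²γ + cos²γ)/cos γ = 1/cos γ = sec γ = LHS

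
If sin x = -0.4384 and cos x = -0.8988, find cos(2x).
cos(2x) = cos²x - sin²x = 0.6156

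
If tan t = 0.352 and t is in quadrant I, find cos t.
cos t = 0.9433 (using tan²t + 1 = sec²t)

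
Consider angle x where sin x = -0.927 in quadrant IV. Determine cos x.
cos x = √(1 - sin²x) = 0.3751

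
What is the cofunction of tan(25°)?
tan(25°) = cot(90° - 25°) = cot(65°)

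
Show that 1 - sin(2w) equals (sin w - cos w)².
RHS = sin²w - 2 sin w cos w + cos²w = (sin²w + cos²w) - 2 sin w cos w = 1 - sin(2w) = LHS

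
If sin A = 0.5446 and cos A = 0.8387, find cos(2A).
cos(2A) = cos²A - sin²A = 0.4068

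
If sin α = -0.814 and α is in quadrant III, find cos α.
cos α = -0.5809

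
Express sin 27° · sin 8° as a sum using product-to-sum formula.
sin 27° sin 8° = (1/2)[cos(27°-8°) - cos(27°+8°)]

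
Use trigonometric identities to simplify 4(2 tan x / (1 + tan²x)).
4(2 tan x / (1 + tan²x)) = 4(sin(2x)) (using Double angle)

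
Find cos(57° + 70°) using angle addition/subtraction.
cos(57° + 70°) = cos 57° cos 70° - sin 57° sin 70° = -0.6018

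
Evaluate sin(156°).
sin(156°) = 0.4067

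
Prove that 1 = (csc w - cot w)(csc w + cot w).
RHS = csc²w - cot²w = (1 + cot²w) - cot²w = 1 = LHS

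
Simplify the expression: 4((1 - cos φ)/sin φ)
4((1 - cos φ)/sin φ) = 4(tan(φ/2)) (using Half angle)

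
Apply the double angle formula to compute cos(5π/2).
cos(5π/2) = cos²5π/4 - sin²5π/4 = 0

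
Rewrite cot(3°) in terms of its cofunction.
cot(3°) = tan(90° - 3°) = tan(87°)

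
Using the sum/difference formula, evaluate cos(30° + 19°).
cos(30° + 19°) = cos 30° cos 19° - sin 30° sin 19° = 0.6561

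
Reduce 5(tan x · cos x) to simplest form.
5(tan x · cos x) = 5(sin x) (using Quotient identity)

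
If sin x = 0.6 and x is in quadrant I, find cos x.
cos x = 0.8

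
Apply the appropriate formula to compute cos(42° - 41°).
cos(42° - 41°) = cos 42° cos 41° + sin 42° sin 41° = 0.9998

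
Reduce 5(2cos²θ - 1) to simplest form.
5(2cos²θ - 1) = 5(cos(2θ)) (using Double angle)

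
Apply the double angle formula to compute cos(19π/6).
cos(19π/6) = cos²19π/12 - sin²19π/12 = -√3/2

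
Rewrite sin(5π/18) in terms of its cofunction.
sin(5π/18) = cos(π/2 - 5π/18) = cos(2π/9)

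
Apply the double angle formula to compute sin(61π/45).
sin(61π/45) = 2 sin 61π/90 cos 61π/90 = -0.8988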